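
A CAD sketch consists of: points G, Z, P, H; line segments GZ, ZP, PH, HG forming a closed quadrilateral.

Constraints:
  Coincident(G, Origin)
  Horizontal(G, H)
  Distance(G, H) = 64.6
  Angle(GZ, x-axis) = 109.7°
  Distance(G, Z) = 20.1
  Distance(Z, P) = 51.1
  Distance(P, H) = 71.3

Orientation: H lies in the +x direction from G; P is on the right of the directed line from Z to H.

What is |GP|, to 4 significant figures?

31.63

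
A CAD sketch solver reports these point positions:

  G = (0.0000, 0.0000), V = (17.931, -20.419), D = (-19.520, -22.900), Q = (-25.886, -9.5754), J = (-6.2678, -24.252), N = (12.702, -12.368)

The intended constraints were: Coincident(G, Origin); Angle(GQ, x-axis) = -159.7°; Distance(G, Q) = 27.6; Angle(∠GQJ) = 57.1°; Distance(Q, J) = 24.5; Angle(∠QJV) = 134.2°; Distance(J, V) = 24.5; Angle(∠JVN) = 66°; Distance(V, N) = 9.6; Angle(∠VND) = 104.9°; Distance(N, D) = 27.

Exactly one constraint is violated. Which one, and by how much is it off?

Distance(N, D) = 27 — off by 6.90.

G = (0.00, 0.00) ✓; GQ at -159.7° ✓; |GQ| = 27.60 ✓; ∠GQJ = 57.10° ✓; |QJ| = 24.50 ✓; ∠QJV = 134.2° ✓; |JV| = 24.50 ✓; ∠JVN = 66.00° ✓; |VN| = 9.600 ✓; ∠VND = 104.9° ✓; |ND| = 33.90 ✗.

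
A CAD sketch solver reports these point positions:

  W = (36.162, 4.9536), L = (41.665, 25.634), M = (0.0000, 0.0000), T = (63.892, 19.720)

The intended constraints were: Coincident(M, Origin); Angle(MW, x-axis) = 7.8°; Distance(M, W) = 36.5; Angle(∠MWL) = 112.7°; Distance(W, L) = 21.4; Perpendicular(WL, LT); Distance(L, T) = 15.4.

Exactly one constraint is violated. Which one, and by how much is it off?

Distance(L, T) = 15.4 — off by 7.60.

M = (0.00, 0.00) ✓; MW at 7.800° ✓; |MW| = 36.50 ✓; ∠MWL = 112.7° ✓; |WL| = 21.40 ✓; ∠(WL, LT) = 90.00° ✓; |LT| = 23.00 ✗.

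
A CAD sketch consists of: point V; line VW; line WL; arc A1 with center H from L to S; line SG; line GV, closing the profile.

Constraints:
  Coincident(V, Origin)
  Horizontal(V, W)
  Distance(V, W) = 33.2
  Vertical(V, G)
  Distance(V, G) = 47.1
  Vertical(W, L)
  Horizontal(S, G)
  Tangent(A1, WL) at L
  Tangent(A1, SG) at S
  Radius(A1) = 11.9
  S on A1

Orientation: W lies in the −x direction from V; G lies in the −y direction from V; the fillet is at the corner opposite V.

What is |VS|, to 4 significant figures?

51.69

The virtual corner opposite V is at (-33.20, -47.10). Tangency of A1 to WL means the radius HL is perpendicular to WL and since A1 is tangent to SG there, HS ⟂ SG, with radius 11.9, so the center H sits 11.9 in from both sides at H = (-21.30, -35.20). That places the tangent points at L = (-33.20, -35.20) on WL and S = (-21.30, -47.10) on SG. Then |VS| = |S − V| = 51.69.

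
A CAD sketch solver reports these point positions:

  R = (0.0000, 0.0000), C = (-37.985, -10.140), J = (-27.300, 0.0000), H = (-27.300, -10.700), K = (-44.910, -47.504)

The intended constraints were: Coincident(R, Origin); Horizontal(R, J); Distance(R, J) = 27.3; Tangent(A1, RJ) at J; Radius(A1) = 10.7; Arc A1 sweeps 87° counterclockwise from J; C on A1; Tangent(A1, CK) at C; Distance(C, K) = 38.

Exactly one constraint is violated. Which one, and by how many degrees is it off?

Tangent(A1, CK) at C — off by 7.50°.

R = (0.00, 0.00) ✓; R.y = 0.00, J.y = 0.00 ✓; |RJ| = 27.30 ✓; ∠(HJ, JR) = 90.00° ✓; |HJ| = 10.70 ✓; bearing(H→C) − bearing(H→J) = 87.00° ✓; |HC| = 10.70 ✓; ∠(HC, CK) = 97.50° ✗; |CK| = 38.00 ✓.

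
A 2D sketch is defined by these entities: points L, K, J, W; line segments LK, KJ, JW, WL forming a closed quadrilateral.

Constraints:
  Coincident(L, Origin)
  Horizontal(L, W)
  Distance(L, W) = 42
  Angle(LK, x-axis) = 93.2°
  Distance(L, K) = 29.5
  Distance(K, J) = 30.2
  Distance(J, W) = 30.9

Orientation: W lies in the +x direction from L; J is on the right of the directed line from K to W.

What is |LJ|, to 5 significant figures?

11.370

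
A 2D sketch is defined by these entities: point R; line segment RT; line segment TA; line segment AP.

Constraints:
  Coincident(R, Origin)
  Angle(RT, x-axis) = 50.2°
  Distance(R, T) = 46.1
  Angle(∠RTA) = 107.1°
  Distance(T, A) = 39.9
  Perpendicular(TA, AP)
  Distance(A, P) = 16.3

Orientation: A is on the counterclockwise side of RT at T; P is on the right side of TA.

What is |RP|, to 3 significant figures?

80.6

∠RTA = 107.1°, so TA runs at 50.2° + (180° − 107.1°) = 123° from the x-axis; with |TA| = 39.9, A = T + 39.9·(cos 123°, sin 123°) = (7.72, 68.8). TA is perpendicular to AP; with |AP| = 16.3 on the right of TA, P = A + 16.3·(0.838, 0.546) = (21.4, 77.7). Then |RP| = |P − R| = 80.6.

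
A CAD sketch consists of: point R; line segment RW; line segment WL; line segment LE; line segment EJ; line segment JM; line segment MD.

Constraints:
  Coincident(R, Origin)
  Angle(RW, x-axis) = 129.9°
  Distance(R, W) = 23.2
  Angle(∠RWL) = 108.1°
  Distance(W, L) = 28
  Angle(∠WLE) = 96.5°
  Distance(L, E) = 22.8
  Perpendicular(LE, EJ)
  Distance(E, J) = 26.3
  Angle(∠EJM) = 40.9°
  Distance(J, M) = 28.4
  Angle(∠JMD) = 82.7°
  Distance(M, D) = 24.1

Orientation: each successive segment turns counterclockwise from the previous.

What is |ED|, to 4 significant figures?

8.631

R is at the origin; RW runs at 129.9° with length 23.2, so W = (-14.88, 17.80). ∠RWL = 108.1° gives WL at -158.2° from the x-axis; with |WL| = 28.0, L = (-40.88, 7.400). ∠WLE = 96.5° gives LE at -74.70° from the x-axis; with |LE| = 22.8, E = (-34.86, -14.59). LE ⟂ EJ, so EJ runs at 15.30°; with |EJ| = 26.3, J = (-9.495, -7.652). ∠EJM = 40.9° gives JM at 154.4° from the x-axis; with |JM| = 28.4, M = (-35.11, 4.619). ∠JMD = 82.7° gives MD at -108.3° from the x-axis; with |MD| = 24.1, D = (-42.67, -18.26). Then |ED| = |D − E| = 8.631.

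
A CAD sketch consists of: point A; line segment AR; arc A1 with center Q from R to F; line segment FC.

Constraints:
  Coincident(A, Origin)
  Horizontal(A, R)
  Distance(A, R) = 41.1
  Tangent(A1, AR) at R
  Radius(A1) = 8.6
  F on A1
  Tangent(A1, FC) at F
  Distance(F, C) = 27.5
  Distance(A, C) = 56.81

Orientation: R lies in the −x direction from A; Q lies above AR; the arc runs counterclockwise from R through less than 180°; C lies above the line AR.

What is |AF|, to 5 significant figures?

35.048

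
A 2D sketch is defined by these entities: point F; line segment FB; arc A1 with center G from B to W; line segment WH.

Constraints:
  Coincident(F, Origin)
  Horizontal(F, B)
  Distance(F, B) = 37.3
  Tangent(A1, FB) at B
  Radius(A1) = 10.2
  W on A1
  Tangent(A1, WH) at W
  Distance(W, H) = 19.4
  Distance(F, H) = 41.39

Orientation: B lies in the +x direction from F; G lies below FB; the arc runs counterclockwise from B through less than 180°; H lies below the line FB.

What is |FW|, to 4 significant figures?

29.20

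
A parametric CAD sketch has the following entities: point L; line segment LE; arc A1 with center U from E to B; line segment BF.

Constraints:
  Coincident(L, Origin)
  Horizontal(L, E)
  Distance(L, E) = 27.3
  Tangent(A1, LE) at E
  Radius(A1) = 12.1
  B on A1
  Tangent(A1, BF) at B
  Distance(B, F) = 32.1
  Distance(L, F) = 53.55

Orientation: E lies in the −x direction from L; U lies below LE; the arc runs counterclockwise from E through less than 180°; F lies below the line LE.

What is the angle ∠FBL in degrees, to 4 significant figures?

91.64°

L is at the origin; LE is horizontal with |LE| = 27.3 and E on the −x side, so E = (-27.30, 0.000). The tangent condition forces UE to be normal to LE, so U = E + (0, -12.1) = (-27.30, -12.10). Since UB ⟂ BF (tangency), |UF| = √(12.1² + 32.1²) = 34.30 regardless of where B sits on A1. So F lies on both circle(L, 53.55) and circle(U, 34.30); the below-LE intersection is F = (-26.73, -46.40). B is the foot of the tangent from F: B = (-38.55, -16.55).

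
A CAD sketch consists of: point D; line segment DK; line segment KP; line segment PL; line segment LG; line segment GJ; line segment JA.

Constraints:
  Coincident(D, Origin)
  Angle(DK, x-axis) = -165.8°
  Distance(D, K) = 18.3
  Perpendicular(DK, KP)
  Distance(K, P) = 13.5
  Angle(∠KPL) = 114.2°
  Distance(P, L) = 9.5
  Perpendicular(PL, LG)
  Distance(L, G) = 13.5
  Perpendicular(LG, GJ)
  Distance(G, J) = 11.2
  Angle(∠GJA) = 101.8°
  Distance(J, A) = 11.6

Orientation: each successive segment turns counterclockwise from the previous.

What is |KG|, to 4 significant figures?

15.08

D is at the origin; DK runs at -165.8° with length 18.3, so K = (-17.74, -4.489). The perpendicularity gives KP at right angles to DK, so KP runs at -75.80°; with |KP| = 13.5, P = (-14.43, -17.58). ∠KPL = 114.2° gives PL at -10.00° from the x-axis; with |PL| = 9.5, L = (-5.074, -19.23). PL ⟂ LG, so LG runs at 80.00°; with |LG| = 13.5, G = (-2.729, -5.931). Then |KG| = |G − K| = 15.08.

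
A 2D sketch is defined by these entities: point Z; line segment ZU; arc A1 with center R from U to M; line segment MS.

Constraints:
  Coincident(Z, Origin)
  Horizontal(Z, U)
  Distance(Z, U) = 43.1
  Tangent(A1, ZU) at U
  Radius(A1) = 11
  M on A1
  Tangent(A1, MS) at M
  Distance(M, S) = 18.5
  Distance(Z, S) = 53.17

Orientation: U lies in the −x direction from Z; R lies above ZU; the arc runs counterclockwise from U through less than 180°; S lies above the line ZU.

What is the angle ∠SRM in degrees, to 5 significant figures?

59.265°

Checks: |RM| = 11.00 ✓; ∠(RM, MS) = 90.00° ✓; |MS| = 18.50 ✓; |ZS| = 53.17 ✓.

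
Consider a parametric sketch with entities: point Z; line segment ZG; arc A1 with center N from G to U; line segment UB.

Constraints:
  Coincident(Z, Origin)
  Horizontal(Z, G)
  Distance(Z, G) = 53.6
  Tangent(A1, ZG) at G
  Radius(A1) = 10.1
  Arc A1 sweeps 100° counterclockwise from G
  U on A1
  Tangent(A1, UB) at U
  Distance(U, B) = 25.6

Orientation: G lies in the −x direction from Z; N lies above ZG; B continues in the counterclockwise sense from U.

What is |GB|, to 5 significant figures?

37.471

On A1, G sits at bearing -90° from N; a 100° counterclockwise sweep puts U at bearing 10°, so U = N + 10.1·(cos 10°, sin 10°) = (-43.653, 11.854). Since A1 is tangent to UB there, NU ⟂ UB, so UB runs along (−sin 10°, cos 10°); with |UB| = 25.6, B = (-48.099, 37.065). Then |GB| = |B − G| = 37.471.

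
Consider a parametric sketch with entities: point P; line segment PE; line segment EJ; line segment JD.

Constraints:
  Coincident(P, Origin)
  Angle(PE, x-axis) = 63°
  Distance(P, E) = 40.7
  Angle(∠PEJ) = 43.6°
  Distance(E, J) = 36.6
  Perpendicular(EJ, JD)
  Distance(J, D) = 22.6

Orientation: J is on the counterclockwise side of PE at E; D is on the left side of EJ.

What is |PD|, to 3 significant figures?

8.98

P is at the origin; PE runs at 63.0° with length 40.7, so E = 40.7·(cos 63.0°, sin 63.0°) = (18.5, 36.3). ∠PEJ = 43.6°, so EJ runs at 63.0° + (180° − 43.6°) = 199° from the x-axis; with |EJ| = 36.6, J = E + 36.6·(cos 199°, sin 199°) = (-16.0, 24.1). The perpendicularity gives JD at right angles to EJ; with |JD| = 22.6 on the left of EJ, D = J + 22.6·(0.332, -0.943) = (-8.54, 2.79). Then |PD| = |D − P| = 8.98.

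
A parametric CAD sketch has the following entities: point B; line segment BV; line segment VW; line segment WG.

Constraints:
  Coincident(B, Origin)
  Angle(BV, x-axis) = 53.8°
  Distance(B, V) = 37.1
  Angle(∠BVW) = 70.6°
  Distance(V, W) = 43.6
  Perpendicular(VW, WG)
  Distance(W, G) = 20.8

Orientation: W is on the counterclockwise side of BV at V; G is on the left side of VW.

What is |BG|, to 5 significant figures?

34.347

B is at the origin; BV runs at 53.8° with length 37.1, so V = 37.1·(cos 53.8°, sin 53.8°) = (21.911, 29.938). ∠BVW = 70.6°, so VW runs at 53.8° + (180° − 70.6°) = 163.20° from the x-axis; with |VW| = 43.6, W = V + 43.6·(cos 163.20°, sin 163.20°) = (-19.828, 42.540). VW is perpendicular to WG; with |WG| = 20.8 on the left of VW, G = W + 20.8·(-0.28903, -0.95732) = (-25.840, 22.628). Then |BG| = |G − B| = 34.347.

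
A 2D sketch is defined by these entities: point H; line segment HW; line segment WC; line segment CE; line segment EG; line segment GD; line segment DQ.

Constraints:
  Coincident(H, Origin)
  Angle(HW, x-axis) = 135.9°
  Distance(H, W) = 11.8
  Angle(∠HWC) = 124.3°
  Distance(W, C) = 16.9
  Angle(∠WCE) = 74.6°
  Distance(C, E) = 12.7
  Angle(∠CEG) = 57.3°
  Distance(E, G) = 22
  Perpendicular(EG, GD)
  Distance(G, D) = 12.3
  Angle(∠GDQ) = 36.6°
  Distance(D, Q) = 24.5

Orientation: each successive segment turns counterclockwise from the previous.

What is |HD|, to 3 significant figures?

26.5

∠CEG = 57.3° gives EG at 59.7° from the x-axis; with |EG| = 22.0, G = (-8.16, 12.5). The perpendicularity gives GD at right angles to EG, so GD runs at 150°; with |GD| = 12.3, D = (-18.8, 18.7). Then |HD| = |D − H| = 26.5.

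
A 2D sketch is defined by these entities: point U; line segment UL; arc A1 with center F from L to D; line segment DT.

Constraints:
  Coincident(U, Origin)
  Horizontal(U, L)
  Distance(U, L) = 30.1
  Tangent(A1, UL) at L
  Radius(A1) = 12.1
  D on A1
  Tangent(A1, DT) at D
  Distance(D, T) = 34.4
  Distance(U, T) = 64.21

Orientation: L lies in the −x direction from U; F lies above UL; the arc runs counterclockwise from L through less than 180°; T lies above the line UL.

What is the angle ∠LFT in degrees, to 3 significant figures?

155°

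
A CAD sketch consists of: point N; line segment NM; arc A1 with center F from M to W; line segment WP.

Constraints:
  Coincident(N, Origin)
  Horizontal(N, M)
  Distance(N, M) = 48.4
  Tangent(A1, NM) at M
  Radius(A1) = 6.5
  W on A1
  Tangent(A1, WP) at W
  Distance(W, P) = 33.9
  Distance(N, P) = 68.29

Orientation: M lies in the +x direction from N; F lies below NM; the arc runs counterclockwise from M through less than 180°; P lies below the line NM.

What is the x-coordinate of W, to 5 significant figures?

42.374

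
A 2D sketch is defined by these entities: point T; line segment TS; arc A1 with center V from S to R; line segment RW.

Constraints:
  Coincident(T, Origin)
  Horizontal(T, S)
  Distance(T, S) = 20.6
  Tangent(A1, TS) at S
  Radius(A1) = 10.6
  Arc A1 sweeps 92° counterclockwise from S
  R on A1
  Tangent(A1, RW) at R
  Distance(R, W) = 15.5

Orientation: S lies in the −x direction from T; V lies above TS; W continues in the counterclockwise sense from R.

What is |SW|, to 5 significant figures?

28.306

On A1, S sits at bearing -90° from V; a 92° counterclockwise sweep puts R at bearing 2°, so R = V + 10.6·(cos 2°, sin 2°) = (-10.006, 10.970). Since A1 is tangent to RW there, VR ⟂ RW, so RW runs along (−sin 2°, cos 2°); with |RW| = 15.5, W = (-10.547, 26.460). Then |SW| = |W − S| = 28.306.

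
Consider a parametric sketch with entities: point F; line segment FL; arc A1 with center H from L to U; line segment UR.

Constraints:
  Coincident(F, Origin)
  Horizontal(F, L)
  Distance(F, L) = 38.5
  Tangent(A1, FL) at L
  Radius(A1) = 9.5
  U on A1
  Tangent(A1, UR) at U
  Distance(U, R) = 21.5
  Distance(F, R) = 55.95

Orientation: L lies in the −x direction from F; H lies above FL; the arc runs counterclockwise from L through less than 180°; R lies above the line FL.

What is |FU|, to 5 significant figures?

35.308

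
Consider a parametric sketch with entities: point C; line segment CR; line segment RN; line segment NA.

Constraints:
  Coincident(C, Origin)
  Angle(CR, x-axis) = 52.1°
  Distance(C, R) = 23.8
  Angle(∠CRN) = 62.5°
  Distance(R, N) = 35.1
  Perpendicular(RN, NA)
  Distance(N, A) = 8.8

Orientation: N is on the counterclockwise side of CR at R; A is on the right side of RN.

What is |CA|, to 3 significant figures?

38.4

C is at the origin; CR runs at 52.1° with length 23.8, so R = 23.8·(cos 52.1°, sin 52.1°) = (14.6, 18.8). ∠CRN = 62.5°, so RN runs at 52.1° + (180° − 62.5°) = 170° from the x-axis; with |RN| = 35.1, N = R + 35.1·(cos 170°, sin 170°) = (-19.9, 25.1). RN ⟂ NA; with |NA| = 8.8 on the right of RN, A = N + 8.8·(0.181, 0.984) = (-18.3, 33.8). Then |CA| = |A − C| = 38.4.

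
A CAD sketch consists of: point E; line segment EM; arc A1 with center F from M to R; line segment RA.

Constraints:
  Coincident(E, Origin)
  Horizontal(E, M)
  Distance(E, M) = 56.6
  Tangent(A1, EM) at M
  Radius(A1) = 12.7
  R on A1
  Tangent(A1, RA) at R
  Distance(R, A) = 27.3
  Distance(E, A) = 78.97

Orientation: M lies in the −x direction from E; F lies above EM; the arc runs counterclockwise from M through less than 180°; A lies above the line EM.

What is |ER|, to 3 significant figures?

52.6

Checks: ∠(FM, ME) = 90.00° ✓; |FM| = 12.70 ✓; |FR| = 12.70 ✓; ∠(FR, RA) = 90.00° ✓; |RA| = 27.30 ✓; |EA| = 78.97 ✓.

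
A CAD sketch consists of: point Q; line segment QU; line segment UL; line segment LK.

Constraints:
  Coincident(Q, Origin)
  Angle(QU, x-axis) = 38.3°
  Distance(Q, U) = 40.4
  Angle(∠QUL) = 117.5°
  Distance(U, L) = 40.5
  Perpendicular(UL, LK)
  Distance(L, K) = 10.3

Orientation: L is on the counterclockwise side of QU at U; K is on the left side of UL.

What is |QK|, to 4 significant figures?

64.43

Q is at the origin; QU runs at 38.3° with length 40.4, so U = 40.4·(cos 38.3°, sin 38.3°) = (31.70, 25.04). ∠QUL = 117.5°, so UL runs at 38.3° + (180° − 117.5°) = 100.8° from the x-axis; with |UL| = 40.5, L = U + 40.5·(cos 100.8°, sin 100.8°) = (24.12, 64.82). The perpendicularity gives LK at right angles to UL; with |LK| = 10.3 on the left of UL, K = L + 10.3·(-0.9823, -0.1874) = (14.00, 62.89). Then |QK| = |K − Q| = 64.43.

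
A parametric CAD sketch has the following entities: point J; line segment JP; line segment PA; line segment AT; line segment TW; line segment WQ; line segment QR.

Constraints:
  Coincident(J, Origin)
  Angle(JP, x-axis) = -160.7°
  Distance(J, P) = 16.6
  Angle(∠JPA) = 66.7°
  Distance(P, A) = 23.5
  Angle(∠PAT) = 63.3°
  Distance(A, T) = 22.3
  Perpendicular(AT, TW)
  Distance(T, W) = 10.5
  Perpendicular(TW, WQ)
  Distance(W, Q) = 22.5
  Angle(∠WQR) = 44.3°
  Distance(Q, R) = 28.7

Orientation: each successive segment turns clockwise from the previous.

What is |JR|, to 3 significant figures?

17.8

J is at the origin; JP runs at -160.7° with length 16.6, so P = (-15.7, -5.49). ∠JPA = 66.7° gives PA at 86.0° from the x-axis; with |PA| = 23.5, A = (-14.0, 18.0). ∠PAT = 63.3° gives AT at -30.7° from the x-axis; with |AT| = 22.3, T = (5.15, 6.57). AT is perpendicular to TW, so TW runs at -121°; with |TW| = 10.5, W = (-0.214, -2.46). The perpendicularity gives WQ at right angles to TW, so WQ runs at 149°; with |WQ| = 22.5, Q = (-19.6, 9.03). ∠WQR = 44.3° gives QR at 13.6° from the x-axis; with |QR| = 28.7, R = (8.33, 15.8). Then |JR| = |R − J| = 17.8.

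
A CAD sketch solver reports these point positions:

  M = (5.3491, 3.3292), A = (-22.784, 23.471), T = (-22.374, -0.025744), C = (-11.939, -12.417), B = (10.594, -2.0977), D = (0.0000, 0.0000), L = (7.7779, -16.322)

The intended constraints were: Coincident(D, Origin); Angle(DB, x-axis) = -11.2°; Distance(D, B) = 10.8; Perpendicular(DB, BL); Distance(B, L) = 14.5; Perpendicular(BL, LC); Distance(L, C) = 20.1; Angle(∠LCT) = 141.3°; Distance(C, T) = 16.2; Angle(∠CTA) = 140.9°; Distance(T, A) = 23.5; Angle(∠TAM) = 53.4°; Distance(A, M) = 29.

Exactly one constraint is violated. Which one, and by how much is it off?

Distance(A, M) = 29 — off by 5.60.

D = (0.00, 0.00) ✓; DB at -11.20° ✓; |DB| = 10.80 ✓; ∠(DB, BL) = 90.00° ✓; |BL| = 14.50 ✓; ∠(BL, LC) = 90.00° ✓; |LC| = 20.10 ✓; ∠LCT = 141.3° ✓; |CT| = 16.20 ✓; ∠CTA = 140.9° ✓; |TA| = 23.50 ✓; ∠TAM = 53.40° ✓; |AM| = 34.60 ✗.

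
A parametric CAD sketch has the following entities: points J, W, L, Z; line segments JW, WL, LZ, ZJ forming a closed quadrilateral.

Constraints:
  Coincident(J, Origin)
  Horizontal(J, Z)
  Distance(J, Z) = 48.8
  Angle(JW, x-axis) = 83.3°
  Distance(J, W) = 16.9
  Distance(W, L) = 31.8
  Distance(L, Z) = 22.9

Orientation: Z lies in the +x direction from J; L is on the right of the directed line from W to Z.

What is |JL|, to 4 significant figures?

26.49

Checks: |WL| = 31.80 ✓; |LZ| = 22.90 ✓.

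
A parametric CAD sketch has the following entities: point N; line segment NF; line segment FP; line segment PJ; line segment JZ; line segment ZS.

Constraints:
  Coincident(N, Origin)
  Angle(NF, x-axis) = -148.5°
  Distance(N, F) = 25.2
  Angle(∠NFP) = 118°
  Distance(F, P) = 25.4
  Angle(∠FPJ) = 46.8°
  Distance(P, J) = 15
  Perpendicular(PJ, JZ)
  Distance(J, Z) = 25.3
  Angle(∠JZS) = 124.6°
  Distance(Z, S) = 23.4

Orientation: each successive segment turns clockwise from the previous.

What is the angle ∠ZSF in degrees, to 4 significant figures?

8.235°

The perpendicularity gives JZ at right angles to PJ, so JZ runs at -73.70°; with |JZ| = 25.3, Z = (-21.87, -20.35). ∠JZS = 124.6° gives ZS at -129.1° from the x-axis; with |ZS| = 23.4, S = (-36.63, -38.51). Then cos ∠ZSF = SZ·SF / (|SZ||SF|), giving 8.235°.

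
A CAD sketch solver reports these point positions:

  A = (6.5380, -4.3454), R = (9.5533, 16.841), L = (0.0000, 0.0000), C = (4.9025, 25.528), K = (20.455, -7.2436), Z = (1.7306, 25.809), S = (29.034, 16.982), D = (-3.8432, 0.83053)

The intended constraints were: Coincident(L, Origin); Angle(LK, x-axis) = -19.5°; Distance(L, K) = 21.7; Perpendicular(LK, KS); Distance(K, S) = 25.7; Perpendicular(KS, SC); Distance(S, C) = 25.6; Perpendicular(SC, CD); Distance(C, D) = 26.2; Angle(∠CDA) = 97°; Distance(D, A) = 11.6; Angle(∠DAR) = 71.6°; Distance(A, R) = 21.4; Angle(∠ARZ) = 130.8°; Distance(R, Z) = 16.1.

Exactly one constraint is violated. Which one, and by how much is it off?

Distance(R, Z) = 16.1 — off by 4.20.

L = (0.00, 0.00) ✓; LK at -19.50° ✓; |LK| = 21.70 ✓; ∠(LK, KS) = 90.00° ✓; |KS| = 25.70 ✓; ∠(KS, SC) = 90.00° ✓; |SC| = 25.60 ✓; ∠(SC, CD) = 90.00° ✓; |CD| = 26.20 ✓; ∠CDA = 97.00° ✓; |DA| = 11.60 ✓; ∠DAR = 71.60° ✓; |AR| = 21.40 ✓; ∠ARZ = 130.8° ✓; |RZ| = 11.90 ✗.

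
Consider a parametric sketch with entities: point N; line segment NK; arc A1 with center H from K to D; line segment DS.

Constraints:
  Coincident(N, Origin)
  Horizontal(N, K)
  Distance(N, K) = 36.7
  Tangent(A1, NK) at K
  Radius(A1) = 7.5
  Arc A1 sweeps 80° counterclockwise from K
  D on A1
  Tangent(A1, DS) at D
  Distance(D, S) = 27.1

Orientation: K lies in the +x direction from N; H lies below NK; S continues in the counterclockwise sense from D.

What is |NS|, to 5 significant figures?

41.074

N is at the origin; N and K share the same y with |NK| = 36.7 and K on the +x side, so K = (36.700, 0.0000). The tangent condition forces HK to be normal to NK, so H = K + (0, -7.5) = (36.700, -7.5000). On A1, K sits at bearing 90° from H; an 80° counterclockwise sweep puts D at bearing 170°, so D = H + 7.5·(cos 170°, sin 170°) = (29.314, -6.1976). The tangent condition forces HD to be normal to DS, so DS runs along (−sin 170°, cos 170°); with |DS| = 27.1, S = (24.608, -32.886). Then |NS| = |S − N| = 41.074.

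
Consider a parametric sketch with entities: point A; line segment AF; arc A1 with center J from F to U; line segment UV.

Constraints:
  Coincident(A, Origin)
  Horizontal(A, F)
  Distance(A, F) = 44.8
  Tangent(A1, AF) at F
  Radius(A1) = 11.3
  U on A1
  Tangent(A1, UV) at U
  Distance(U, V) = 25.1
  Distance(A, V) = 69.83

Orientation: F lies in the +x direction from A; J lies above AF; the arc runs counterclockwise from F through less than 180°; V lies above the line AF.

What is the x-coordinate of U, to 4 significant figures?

55.82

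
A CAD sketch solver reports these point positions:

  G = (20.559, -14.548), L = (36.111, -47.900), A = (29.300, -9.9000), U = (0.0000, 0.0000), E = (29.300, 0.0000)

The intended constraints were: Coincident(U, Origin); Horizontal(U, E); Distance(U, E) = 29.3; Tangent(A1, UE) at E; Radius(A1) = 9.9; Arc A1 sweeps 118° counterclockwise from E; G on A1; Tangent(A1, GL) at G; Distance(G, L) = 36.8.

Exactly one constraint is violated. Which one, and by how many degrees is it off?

Tangent(A1, GL) at G — off by 3.00°.

U = (0.00, 0.00) ✓; U.y = 0.00, E.y = 0.00 ✓; |UE| = 29.30 ✓; ∠(AE, EU) = 90.00° ✓; |AE| = 9.900 ✓; bearing(A→G) − bearing(A→E) = 118.0° ✓; |AG| = 9.900 ✓; ∠(AG, GL) = 93.00° ✗; |GL| = 36.80 ✓.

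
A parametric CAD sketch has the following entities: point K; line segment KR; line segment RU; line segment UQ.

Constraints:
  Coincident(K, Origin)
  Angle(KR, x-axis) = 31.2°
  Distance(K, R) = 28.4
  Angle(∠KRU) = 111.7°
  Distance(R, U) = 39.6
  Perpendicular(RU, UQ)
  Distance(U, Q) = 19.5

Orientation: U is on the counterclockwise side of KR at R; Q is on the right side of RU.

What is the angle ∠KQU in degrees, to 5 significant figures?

47.513°

∠KRU = 111.7°, so RU runs at 31.2° + (180° − 111.7°) = 99.500° from the x-axis; with |RU| = 39.6, U = R + 39.6·(cos 99.500°, sin 99.500°) = (17.756, 53.769). The perpendicularity gives UQ at right angles to RU; with |UQ| = 19.5 on the right of RU, Q = U + 19.5·(0.98629, 0.16505) = (36.989, 56.987). Then cos ∠KQU = QK·QU / (|QK||QU|), giving 47.513°.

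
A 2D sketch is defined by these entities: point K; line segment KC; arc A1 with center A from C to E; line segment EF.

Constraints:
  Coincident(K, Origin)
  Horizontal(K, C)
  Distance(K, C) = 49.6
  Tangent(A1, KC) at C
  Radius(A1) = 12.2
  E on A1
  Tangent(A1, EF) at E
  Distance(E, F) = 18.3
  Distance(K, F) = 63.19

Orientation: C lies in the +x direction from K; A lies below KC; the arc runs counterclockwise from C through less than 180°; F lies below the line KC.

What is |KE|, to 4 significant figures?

45.66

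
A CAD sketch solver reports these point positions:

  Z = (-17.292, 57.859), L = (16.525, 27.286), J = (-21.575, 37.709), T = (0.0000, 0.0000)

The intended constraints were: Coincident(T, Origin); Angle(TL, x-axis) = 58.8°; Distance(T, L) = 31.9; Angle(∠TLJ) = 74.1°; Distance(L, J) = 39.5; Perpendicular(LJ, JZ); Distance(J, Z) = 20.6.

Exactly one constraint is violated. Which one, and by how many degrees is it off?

Perpendicular(LJ, JZ) — off by 3.30°.

T = (0.00, 0.00) ✓; TL at 58.80° ✓; |TL| = 31.90 ✓; ∠TLJ = 74.10° ✓; |LJ| = 39.50 ✓; ∠(LJ, JZ) = 86.70° ✗; |JZ| = 20.60 ✓.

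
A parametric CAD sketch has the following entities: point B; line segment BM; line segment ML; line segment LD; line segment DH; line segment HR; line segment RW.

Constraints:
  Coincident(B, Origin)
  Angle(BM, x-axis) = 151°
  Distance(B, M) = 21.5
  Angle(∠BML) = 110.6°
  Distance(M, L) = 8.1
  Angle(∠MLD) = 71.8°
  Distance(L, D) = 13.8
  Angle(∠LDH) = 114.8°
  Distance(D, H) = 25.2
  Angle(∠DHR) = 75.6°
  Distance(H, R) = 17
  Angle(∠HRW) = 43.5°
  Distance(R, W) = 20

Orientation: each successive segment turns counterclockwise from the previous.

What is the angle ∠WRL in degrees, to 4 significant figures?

52.53°

B is at the origin; BM runs at 151.0° with length 21.5, so M = (-18.80, 10.42). ∠BML = 110.6° gives ML at -139.6° from the x-axis; with |ML| = 8.1, L = (-24.97, 5.174). ∠MLD = 71.8° gives LD at -31.40° from the x-axis; with |LD| = 13.8, D = (-13.19, -2.016). ∠LDH = 114.8° gives DH at 33.80° from the x-axis; with |DH| = 25.2, H = (7.747, 12.00). ∠DHR = 75.6° gives HR at 138.2° from the x-axis; with |HR| = 17.0, R = (-4.926, 23.33). ∠HRW = 43.5° gives RW at -85.30° from the x-axis; with |RW| = 20.0, W = (-3.287, 3.401). Then cos ∠WRL = RW·RL / (|RW||RL|), giving 52.53°.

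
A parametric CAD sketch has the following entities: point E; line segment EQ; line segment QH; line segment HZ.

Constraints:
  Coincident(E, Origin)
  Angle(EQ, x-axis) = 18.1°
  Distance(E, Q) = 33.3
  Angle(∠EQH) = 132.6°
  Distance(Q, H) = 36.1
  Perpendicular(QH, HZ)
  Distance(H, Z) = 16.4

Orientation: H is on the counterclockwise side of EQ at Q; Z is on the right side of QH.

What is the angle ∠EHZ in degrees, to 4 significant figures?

112.7°

∠EQH = 132.6°, so QH runs at 18.1° + (180° − 132.6°) = 65.50° from the x-axis; with |QH| = 36.1, H = Q + 36.1·(cos 65.50°, sin 65.50°) = (46.62, 43.20). QH is perpendicular to HZ; with |HZ| = 16.4 on the right of QH, Z = H + 16.4·(0.9100, -0.4147) = (61.55, 36.39). Then cos ∠EHZ = HE·HZ / (|HE||HZ|), giving 112.7°.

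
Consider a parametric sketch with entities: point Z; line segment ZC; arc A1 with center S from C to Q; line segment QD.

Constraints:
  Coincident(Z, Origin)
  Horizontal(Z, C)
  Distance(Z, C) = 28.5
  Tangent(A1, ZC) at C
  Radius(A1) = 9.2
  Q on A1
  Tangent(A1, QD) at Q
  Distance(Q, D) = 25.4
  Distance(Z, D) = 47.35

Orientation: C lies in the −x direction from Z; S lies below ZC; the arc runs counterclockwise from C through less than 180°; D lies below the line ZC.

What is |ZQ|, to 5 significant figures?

39.142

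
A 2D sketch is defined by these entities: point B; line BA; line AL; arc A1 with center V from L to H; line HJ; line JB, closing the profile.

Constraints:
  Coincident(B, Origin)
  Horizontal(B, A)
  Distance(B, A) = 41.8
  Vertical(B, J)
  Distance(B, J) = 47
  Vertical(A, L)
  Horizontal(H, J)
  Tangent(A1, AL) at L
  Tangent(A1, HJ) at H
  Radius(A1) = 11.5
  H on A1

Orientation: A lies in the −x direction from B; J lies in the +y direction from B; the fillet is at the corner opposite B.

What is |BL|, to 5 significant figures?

54.841

B is at the origin; B and A share the same y with |BA| = 41.8 and A on the −x side, so A = (-41.800, 0.0000). B and J share the same x with |BJ| = 47.0 and J on the +y side, so J = (0.0000, 47.000). The virtual corner opposite B is at (-41.800, 47.000). The tangent condition forces VL to be normal to AL and tangency of A1 to HJ means the radius VH is perpendicular to HJ, with radius 11.5, so the center V sits 11.5 in from both sides at V = (-30.300, 35.500). That places the tangent points at L = (-41.800, 35.500) on AL and H = (-30.300, 47.000) on HJ. Then |BL| = |L − B| = 54.841.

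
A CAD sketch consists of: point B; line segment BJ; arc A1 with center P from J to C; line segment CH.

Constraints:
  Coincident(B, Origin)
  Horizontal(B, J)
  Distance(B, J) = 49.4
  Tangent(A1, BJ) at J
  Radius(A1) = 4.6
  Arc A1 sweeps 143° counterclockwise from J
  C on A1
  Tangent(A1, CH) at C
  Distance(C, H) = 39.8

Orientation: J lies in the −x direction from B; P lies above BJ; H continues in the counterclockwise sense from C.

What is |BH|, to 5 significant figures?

84.781

On A1, J sits at bearing -90° from P; a 143° counterclockwise sweep puts C at bearing 53°, so C = P + 4.6·(cos 53°, sin 53°) = (-46.632, 8.2737). A1 meets CH tangentially, so PC is at right angles to CH, so CH runs along (−sin 53°, cos 53°); with |CH| = 39.8, H = (-78.417, 32.226). Then |BH| = |H − B| = 84.781.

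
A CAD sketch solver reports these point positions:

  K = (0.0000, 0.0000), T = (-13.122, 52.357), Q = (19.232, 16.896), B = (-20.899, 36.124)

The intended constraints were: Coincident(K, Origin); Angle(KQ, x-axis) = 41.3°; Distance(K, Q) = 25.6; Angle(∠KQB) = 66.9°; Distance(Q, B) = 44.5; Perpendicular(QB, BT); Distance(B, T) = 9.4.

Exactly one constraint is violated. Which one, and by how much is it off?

Distance(B, T) = 9.4 — off by 8.60.

K = (0.00, 0.00) ✓; KQ at 41.30° ✓; |KQ| = 25.60 ✓; ∠KQB = 66.90° ✓; |QB| = 44.50 ✓; ∠(QB, BT) = 90.00° ✓; |BT| = 18.00 ✗.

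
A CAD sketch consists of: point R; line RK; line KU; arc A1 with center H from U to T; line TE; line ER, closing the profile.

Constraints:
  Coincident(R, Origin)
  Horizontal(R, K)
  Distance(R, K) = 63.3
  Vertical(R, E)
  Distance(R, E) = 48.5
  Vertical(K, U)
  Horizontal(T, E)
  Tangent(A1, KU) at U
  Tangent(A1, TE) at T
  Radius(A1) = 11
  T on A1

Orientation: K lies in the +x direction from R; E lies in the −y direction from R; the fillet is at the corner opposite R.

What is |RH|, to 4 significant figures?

64.35

R and E share the same x with |RE| = 48.5 and E on the −y side, so E = (0.000, -48.50). The virtual corner opposite R is at (63.30, -48.50). Since A1 is tangent to KU there, HU ⟂ KU and A1 meets TE tangentially, so HT is at right angles to TE, with radius 11.0, so the center H sits 11.0 in from both sides at H = (52.30, -37.50). Then |RH| = |H − R| = 64.35.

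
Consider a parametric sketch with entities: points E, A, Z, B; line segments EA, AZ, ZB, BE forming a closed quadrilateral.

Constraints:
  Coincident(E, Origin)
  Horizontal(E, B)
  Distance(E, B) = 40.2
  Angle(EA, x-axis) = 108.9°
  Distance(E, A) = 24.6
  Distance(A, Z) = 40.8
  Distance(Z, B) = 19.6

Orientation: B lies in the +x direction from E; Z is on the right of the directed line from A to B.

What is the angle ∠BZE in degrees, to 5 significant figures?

151.11°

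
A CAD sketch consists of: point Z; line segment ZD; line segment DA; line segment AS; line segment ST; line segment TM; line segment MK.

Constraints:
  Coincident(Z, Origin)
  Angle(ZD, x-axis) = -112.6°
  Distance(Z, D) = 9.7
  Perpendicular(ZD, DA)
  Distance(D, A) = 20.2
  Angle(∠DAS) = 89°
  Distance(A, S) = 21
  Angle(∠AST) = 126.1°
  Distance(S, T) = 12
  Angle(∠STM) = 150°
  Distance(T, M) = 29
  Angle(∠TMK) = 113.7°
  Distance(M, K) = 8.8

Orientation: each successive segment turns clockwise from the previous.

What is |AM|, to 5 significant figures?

49.549

Z is at the origin; ZD runs at -112.6° with length 9.7, so D = (-3.7277, -8.9551). The perpendicularity gives DA at right angles to ZD, so DA runs at 157.40°; with |DA| = 20.2, A = (-22.377, -1.1924). ∠DAS = 89.0° gives AS at 66.400° from the x-axis; with |AS| = 21.0, S = (-13.969, 18.051). ∠AST = 126.1° gives ST at 12.500° from the x-axis; with |ST| = 12.0, T = (-2.2536, 20.649). ∠STM = 150.0° gives TM at -17.500° from the x-axis; with |TM| = 29.0, M = (25.404, 11.928). Then |AM| = |M − A| = 49.549.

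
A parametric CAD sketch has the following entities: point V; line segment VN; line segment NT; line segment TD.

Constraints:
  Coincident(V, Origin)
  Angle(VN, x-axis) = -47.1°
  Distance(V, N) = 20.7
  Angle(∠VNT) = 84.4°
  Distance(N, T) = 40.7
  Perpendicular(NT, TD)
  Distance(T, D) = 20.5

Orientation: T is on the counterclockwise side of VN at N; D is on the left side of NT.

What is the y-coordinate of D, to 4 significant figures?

28.90

∠VNT = 84.4°, so NT runs at -47.1° + (180° − 84.4°) = 48.50° from the x-axis; with |NT| = 40.7, T = N + 40.7·(cos 48.50°, sin 48.50°) = (41.06, 15.32). The perpendicularity gives TD at right angles to NT; with |TD| = 20.5 on the left of NT, D = T + 20.5·(-0.7490, 0.6626) = (25.71, 28.90). So D.y = 28.90.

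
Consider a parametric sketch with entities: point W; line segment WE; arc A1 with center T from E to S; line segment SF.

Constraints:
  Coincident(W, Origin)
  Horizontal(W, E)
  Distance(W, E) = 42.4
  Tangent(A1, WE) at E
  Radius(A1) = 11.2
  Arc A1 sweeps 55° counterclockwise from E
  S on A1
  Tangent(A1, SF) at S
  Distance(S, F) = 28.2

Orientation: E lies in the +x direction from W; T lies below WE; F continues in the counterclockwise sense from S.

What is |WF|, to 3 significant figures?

32.7

W is at the origin; WE is horizontal with |WE| = 42.4 and E on the +x side, so E = (42.4, 0.00). A1 meets WE tangentially, so TE is at right angles to WE, so T = E + (0, -11.2) = (42.4, -11.2). On A1, E sits at bearing 90° from T; a 55° counterclockwise sweep puts S at bearing 145°, so S = T + 11.2·(cos 145°, sin 145°) = (33.2, -4.78). Tangency of A1 to SF means the radius TS is perpendicular to SF, so SF runs along (−sin 145°, cos 145°); with |SF| = 28.2, F = (17.1, -27.9). Then |WF| = |F − W| = 32.7.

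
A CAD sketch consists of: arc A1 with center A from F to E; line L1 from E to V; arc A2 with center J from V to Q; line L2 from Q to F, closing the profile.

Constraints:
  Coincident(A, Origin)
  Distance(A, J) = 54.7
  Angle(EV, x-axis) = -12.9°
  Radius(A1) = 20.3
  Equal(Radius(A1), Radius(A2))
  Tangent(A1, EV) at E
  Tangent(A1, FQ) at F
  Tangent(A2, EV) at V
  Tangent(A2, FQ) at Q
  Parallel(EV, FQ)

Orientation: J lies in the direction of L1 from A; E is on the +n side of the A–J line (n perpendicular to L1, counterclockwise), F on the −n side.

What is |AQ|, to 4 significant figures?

58.35

The slot axis is L1's direction at -12.9°, so u = (cos -12.9°, sin -12.9°) = (0.9748, -0.2233) and n = (−sin -12.9°, cos -12.9°) = (0.2233, 0.9748). A is at the origin and J lies 54.7 along u from A, so J = 54.7·u = (53.32, -12.21). Tangency of A1 to both parallel lines with radius 20.3 puts E and F at A ± 20.3·n: E = (4.532, 19.79), F = (-4.532, -19.79). Equal radii place V and Q the same way about J: V = J + 20.3·n = (57.85, 7.576), Q = J − 20.3·n = (48.79, -32.00). Then |AQ| = |Q − A| = 58.35.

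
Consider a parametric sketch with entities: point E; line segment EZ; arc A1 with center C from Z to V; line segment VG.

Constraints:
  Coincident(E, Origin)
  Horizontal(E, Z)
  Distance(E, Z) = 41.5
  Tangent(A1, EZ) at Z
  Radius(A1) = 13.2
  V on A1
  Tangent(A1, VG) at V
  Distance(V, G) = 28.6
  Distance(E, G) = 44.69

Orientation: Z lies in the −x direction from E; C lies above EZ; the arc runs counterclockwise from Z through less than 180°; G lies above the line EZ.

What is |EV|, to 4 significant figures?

30.45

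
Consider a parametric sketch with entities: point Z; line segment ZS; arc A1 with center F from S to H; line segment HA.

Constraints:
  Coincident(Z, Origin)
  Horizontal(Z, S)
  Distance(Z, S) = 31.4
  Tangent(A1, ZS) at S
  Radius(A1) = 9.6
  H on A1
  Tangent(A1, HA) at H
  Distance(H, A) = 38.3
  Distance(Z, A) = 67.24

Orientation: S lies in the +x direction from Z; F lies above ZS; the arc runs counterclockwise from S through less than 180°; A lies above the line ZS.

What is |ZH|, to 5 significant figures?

41.253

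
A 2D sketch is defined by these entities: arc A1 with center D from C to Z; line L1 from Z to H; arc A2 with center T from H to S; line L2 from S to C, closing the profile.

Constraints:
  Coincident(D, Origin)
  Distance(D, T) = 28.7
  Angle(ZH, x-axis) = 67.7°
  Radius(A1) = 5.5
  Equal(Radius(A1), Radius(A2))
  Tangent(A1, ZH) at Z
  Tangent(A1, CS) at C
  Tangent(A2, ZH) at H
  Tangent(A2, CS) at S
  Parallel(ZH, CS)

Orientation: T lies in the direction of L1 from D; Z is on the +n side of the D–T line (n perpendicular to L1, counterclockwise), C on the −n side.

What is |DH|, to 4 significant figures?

29.22

Tangency of A1 to both parallel lines with radius 5.5 puts Z and C at D ± 5.5·n: Z = (-5.089, 2.087), C = (5.089, -2.087). Equal radii place H and S the same way about T: H = T + 5.5·n = (5.802, 28.64), S = T − 5.5·n = (15.98, 24.47). Then |DH| = |H − D| = 29.22.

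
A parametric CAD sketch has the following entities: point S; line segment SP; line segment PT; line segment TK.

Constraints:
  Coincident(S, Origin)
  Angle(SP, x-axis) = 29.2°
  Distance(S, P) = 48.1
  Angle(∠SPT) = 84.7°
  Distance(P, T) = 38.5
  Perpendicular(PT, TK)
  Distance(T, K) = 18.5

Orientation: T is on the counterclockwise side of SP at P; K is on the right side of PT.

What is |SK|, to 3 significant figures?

74.6

S is at the origin; SP runs at 29.2° with length 48.1, so P = 48.1·(cos 29.2°, sin 29.2°) = (42.0, 23.5). ∠SPT = 84.7°, so PT runs at 29.2° + (180° − 84.7°) = 124° from the x-axis; with |PT| = 38.5, T = P + 38.5·(cos 124°, sin 124°) = (20.2, 55.2). The perpendicularity gives TK at right angles to PT; with |TK| = 18.5 on the right of PT, K = T + 18.5·(0.824, 0.566) = (35.4, 65.7). Then |SK| = |K − S| = 74.6.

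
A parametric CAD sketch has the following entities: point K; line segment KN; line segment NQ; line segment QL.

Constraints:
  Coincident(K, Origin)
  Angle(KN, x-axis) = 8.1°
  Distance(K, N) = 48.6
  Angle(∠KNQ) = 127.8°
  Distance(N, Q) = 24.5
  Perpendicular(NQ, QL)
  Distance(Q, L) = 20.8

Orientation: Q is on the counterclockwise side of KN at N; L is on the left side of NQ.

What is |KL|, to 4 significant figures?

57.07

K is at the origin; KN runs at 8.1° with length 48.6, so N = 48.6·(cos 8.1°, sin 8.1°) = (48.12, 6.848). ∠KNQ = 127.8°, so NQ runs at 8.1° + (180° − 127.8°) = 60.30° from the x-axis; with |NQ| = 24.5, Q = N + 24.5·(cos 60.30°, sin 60.30°) = (60.25, 28.13). NQ is perpendicular to QL; with |QL| = 20.8 on the left of NQ, L = Q + 20.8·(-0.8686, 0.4955) = (42.19, 38.43). Then |KL| = |L − K| = 57.07.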